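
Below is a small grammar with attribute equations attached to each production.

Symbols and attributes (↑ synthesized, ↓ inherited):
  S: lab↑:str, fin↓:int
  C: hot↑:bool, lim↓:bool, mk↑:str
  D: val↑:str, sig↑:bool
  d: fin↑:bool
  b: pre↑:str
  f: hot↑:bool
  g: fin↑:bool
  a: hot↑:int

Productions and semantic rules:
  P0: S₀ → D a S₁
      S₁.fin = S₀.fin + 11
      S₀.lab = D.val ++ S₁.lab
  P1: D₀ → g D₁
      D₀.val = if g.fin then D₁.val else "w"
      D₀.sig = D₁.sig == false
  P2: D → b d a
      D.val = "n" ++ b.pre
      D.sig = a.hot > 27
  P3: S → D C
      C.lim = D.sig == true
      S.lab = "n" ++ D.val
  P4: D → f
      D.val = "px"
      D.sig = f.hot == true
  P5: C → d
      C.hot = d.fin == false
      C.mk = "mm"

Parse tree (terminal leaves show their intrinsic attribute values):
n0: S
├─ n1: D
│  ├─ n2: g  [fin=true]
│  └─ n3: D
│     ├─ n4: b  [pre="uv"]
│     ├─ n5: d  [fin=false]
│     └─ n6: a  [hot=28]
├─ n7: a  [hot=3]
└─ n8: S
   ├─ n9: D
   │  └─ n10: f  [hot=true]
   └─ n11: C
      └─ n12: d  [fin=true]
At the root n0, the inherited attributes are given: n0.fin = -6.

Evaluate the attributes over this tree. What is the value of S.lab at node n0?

"nuvnpx"

1. n0.fin = -6  [given at root]
2. n2.fin = true  [terminal]
3. n4.pre = "uv"  [terminal]
4. n5.fin = false  [terminal]
5. n6.hot = 28  [terminal]
6. n3.val = "nuv"  ["n" ++ b.pre]
7. n3.sig = true  [a.hot > 27]
8. n1.val = "nuv"  [if g.fin then D₁.val else "w"]
9. n1.sig = false  [D₁.sig == false]
10. n7.hot = 3  [terminal]
11. n8.fin = 5  [S₀.fin + 11]
12. n10.hot = true  [terminal]
13. n9.val = "px"  ["px"]
14. n9.sig = true  [f.hot == true]
15. n11.lim = true  [D.sig == true]
16. n12.fin = true  [terminal]
17. n11.hot = false  [d.fin == false]
18. n11.mk = "mm"  ["mm"]
19. n8.lab = "npx"  ["n" ++ D.val]
20. n0.lab = "nuvnpx"  [D.val ++ S₁.lab]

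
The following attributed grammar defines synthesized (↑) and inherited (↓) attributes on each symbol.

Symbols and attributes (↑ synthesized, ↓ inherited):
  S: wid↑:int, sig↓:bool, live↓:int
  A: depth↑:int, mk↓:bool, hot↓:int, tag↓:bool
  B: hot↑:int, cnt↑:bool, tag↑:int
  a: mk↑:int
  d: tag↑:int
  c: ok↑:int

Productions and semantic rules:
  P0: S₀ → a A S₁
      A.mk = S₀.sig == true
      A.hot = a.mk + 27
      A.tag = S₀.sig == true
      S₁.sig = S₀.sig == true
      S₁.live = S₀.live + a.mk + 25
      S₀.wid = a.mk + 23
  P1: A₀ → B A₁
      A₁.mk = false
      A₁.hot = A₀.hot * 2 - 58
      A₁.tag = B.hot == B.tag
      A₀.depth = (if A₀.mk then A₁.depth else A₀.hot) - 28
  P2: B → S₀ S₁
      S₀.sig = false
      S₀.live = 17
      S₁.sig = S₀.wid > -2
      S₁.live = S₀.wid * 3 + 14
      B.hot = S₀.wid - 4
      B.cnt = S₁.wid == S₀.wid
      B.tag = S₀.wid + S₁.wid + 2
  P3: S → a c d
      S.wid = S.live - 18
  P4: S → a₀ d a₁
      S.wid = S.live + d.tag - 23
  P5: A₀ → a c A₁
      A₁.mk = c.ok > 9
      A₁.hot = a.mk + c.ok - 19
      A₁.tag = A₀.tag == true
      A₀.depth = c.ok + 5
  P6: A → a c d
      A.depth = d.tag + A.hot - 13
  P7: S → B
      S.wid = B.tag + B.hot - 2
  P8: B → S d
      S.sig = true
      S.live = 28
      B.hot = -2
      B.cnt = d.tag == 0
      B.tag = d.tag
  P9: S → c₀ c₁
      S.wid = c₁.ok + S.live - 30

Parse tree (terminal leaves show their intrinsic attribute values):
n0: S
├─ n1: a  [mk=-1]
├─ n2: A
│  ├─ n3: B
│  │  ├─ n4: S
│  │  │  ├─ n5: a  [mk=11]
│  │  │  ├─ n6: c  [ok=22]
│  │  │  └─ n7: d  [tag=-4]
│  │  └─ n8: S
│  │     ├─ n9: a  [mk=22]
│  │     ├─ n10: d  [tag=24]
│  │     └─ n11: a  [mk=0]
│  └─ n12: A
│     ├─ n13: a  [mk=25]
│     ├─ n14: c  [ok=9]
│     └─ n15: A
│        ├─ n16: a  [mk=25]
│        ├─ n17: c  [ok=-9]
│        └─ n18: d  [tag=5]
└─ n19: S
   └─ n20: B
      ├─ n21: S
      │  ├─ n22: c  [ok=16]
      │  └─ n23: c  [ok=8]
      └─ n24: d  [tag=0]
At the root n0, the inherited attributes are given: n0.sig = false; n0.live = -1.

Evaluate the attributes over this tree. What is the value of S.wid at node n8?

1. n0.sig = false  [given at root]
2. n0.live = -1  [given at root]
3. n1.mk = -1  [terminal]
4. n2.mk = false  [S₀.sig == true]
5. n2.hot = 26  [a.mk + 27]
6. n2.tag = false  [S₀.sig == true]
7. n4.sig = false  [false]
8. n4.live = 17  [17]
9. n5.mk = 11  [terminal]
10. n6.ok = 22  [terminal]
11. n7.tag = -4  [terminal]
12. n4.wid = -1  [S.live - 18]
13. n8.sig = true  [S₀.wid > -2]
14. n8.live = 11  [S₀.wid * 3 + 14]
15. n9.mk = 22  [terminal]
16. n10.tag = 24  [terminal]
17. n11.mk = 0  [terminal]
18. n8.wid = 12  [S.live + d.tag - 23]
19. n3.hot = -5  [S₀.wid - 4]
20. n3.cnt = false  [S₁.wid == S₀.wid]
21. n3.tag = 13  [S₀.wid + S₁.wid + 2]
22. n12.mk = false  [false]
23. n12.hot = -6  [A₀.hot * 2 - 58]
24. n12.tag = false  [B.hot == B.tag]
25. n13.mk = 25  [terminal]
26. n14.ok = 9  [terminal]
27. n15.mk = false  [c.ok > 9]
28. n15.hot = 15  [a.mk + c.ok - 19]
29. n15.tag = false  [A₀.tag == true]
30. n16.mk = 25  [terminal]
31. n17.ok = -9  [terminal]
32. n18.tag = 5  [terminal]
33. n15.depth = 7  [d.tag + A.hot - 13]
34. n12.depth = 14  [c.ok + 5]
35. n2.depth = -2  [(if A₀.mk then A₁.depth else A₀.hot) - 28]
36. n19.sig = false  [S₀.sig == true]
37. n19.live = 23  [S₀.live + a.mk + 25]
38. n21.sig = true  [true]
39. n21.live = 28  [28]
40. n22.ok = 16  [terminal]
41. n23.ok = 8  [terminal]
42. n21.wid = 6  [c₁.ok + S.live - 30]
43. n24.tag = 0  [terminal]
44. n20.hot = -2  [-2]
45. n20.cnt = true  [d.tag == 0]
46. n20.tag = 0  [d.tag]
47. n19.wid = -4  [B.tag + B.hot - 2]
48. n0.wid = 22  [a.mk + 23]

12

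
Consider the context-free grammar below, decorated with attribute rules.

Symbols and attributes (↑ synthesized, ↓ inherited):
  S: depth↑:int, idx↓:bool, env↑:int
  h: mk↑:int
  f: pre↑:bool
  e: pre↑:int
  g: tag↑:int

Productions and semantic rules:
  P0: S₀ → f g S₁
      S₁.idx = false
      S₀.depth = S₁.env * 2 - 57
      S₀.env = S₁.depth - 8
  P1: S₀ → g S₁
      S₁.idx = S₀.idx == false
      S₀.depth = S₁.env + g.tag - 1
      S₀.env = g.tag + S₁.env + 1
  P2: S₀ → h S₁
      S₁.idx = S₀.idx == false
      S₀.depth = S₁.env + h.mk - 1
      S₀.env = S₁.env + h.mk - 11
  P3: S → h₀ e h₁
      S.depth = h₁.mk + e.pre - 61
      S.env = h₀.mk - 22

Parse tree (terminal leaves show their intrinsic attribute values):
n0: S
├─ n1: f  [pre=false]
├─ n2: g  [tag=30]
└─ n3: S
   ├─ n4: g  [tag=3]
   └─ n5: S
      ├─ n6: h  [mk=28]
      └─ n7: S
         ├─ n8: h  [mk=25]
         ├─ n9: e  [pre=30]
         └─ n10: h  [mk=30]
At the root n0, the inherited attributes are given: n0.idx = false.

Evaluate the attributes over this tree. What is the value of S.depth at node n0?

-9

1. n0.idx = false  [given at root]
2. n1.pre = false  [terminal]
3. n2.tag = 30  [terminal]
4. n3.idx = false  [false]
5. n4.tag = 3  [terminal]
6. n5.idx = true  [S₀.idx == false]
7. n6.mk = 28  [terminal]
8. n7.idx = false  [S₀.idx == false]
9. n8.mk = 25  [terminal]
10. n9.pre = 30  [terminal]
11. n10.mk = 30  [terminal]
12. n7.depth = -1  [h₁.mk + e.pre - 61]
13. n7.env = 3  [h₀.mk - 22]
14. n5.depth = 30  [S₁.env + h.mk - 1]
15. n5.env = 20  [S₁.env + h.mk - 11]
16. n3.depth = 22  [S₁.env + g.tag - 1]
17. n3.env = 24  [g.tag + S₁.env + 1]
18. n0.depth = -9  [S₁.env * 2 - 57]
19. n0.env = 14  [S₁.depth - 8]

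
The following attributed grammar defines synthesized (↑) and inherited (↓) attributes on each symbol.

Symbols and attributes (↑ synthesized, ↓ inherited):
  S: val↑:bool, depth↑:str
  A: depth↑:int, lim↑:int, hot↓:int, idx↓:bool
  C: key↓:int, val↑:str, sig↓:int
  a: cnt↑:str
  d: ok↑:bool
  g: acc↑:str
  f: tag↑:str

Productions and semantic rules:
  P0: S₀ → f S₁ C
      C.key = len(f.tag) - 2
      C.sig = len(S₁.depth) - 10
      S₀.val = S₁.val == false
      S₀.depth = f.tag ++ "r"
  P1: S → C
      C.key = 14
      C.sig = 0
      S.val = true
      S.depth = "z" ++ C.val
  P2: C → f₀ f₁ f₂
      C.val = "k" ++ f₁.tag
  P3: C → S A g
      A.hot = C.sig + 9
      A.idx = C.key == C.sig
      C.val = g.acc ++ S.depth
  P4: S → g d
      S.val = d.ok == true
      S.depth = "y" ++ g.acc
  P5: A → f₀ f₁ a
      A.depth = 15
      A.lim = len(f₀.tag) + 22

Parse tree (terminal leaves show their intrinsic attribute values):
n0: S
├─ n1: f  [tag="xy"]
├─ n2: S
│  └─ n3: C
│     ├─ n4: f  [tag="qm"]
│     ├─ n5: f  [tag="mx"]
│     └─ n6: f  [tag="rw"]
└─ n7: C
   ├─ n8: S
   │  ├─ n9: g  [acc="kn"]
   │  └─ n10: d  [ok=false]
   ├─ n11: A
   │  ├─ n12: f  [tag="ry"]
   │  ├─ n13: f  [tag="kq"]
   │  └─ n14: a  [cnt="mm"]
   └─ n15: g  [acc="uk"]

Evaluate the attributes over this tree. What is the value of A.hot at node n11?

3

1. n1.tag = "xy"  [terminal]
2. n3.key = 14  [14]
3. n3.sig = 0  [0]
4. n4.tag = "qm"  [terminal]
5. n5.tag = "mx"  [terminal]
6. n6.tag = "rw"  [terminal]
7. n3.val = "kmx"  ["k" ++ f₁.tag]
8. n2.val = true  [true]
9. n2.depth = "zkmx"  ["z" ++ C.val]
10. n7.key = 0  [len(f.tag) - 2]
11. n7.sig = -6  [len(S₁.depth) - 10]
12. n9.acc = "kn"  [terminal]
13. n10.ok = false  [terminal]
14. n8.val = false  [d.ok == true]
15. n8.depth = "ykn"  ["y" ++ g.acc]
16. n11.hot = 3  [C.sig + 9]
17. n11.idx = false  [C.key == C.sig]
18. n12.tag = "ry"  [terminal]
19. n13.tag = "kq"  [terminal]
20. n14.cnt = "mm"  [terminal]
21. n11.depth = 15  [15]
22. n11.lim = 24  [len(f₀.tag) + 22]
23. n15.acc = "uk"  [terminal]
24. n7.val = "ukykn"  [g.acc ++ S.depth]
25. n0.val = false  [S₁.val == false]
26. n0.depth = "xyr"  [f.tag ++ "r"]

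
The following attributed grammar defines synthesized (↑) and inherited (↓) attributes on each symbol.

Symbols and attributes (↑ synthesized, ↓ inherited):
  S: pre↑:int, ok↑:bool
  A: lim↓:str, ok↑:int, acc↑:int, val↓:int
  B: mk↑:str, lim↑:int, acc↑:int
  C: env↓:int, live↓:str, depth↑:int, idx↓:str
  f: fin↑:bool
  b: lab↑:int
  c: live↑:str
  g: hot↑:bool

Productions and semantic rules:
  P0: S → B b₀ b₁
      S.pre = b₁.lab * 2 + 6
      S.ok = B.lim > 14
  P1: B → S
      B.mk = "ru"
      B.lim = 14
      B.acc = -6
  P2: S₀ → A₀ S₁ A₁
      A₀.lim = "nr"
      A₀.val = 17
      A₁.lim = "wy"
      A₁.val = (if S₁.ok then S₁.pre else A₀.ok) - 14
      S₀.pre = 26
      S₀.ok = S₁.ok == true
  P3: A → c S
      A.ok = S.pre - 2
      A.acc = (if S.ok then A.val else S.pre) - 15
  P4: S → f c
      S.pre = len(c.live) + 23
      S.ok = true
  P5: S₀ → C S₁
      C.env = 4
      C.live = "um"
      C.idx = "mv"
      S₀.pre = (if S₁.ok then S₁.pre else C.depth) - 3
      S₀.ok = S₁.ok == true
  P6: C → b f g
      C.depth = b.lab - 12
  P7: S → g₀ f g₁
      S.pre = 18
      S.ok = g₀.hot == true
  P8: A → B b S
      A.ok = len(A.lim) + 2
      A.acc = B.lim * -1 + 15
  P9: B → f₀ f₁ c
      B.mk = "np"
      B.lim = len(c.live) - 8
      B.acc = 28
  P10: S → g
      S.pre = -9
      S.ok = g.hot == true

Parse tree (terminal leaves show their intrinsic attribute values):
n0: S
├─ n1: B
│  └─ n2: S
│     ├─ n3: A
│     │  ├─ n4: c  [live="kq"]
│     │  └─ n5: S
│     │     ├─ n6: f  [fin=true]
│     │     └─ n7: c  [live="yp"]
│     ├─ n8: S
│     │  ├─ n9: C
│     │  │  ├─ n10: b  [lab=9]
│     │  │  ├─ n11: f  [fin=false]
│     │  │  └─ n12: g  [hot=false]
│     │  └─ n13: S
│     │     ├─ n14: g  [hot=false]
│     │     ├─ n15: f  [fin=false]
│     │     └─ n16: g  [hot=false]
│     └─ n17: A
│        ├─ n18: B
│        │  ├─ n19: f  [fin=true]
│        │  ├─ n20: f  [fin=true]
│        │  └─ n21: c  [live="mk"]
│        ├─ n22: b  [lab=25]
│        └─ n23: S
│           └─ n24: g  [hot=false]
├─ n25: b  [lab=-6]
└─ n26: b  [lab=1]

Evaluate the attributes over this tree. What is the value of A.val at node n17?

1. n3.lim = "nr"  ["nr"]
2. n3.val = 17  [17]
3. n4.live = "kq"  [terminal]
4. n6.fin = true  [terminal]
5. n7.live = "yp"  [terminal]
6. n5.pre = 25  [len(c.live) + 23]
7. n5.ok = true  [true]
8. n3.ok = 23  [S.pre - 2]
9. n3.acc = 2  [(if S.ok then A.val else S.pre) - 15]
10. n9.env = 4  [4]
11. n9.live = "um"  ["um"]
12. n9.idx = "mv"  ["mv"]
13. n10.lab = 9  [terminal]
14. n11.fin = false  [terminal]
15. n12.hot = false  [terminal]
16. n9.depth = -3  [b.lab - 12]
17. n14.hot = false  [terminal]
18. n15.fin = false  [terminal]
19. n16.hot = false  [terminal]
20. n13.pre = 18  [18]
21. n13.ok = false  [g₀.hot == true]
22. n8.pre = -6  [(if S₁.ok then S₁.pre else C.depth) - 3]
23. n8.ok = false  [S₁.ok == true]
24. n17.lim = "wy"  ["wy"]
25. n17.val = 9  [(if S₁.ok then S₁.pre else A₀.ok) - 14]
26. n19.fin = true  [terminal]
27. n20.fin = true  [terminal]
28. n21.live = "mk"  [terminal]
29. n18.mk = "np"  ["np"]
30. n18.lim = -6  [len(c.live) - 8]
31. n18.acc = 28  [28]
32. n22.lab = 25  [terminal]
33. n24.hot = false  [terminal]
34. n23.pre = -9  [-9]
35. n23.ok = false  [g.hot == true]
36. n17.ok = 4  [len(A.lim) + 2]
37. n17.acc = 21  [B.lim * -1 + 15]
38. n2.pre = 26  [26]
39. n2.ok = false  [S₁.ok == true]
40. n1.mk = "ru"  ["ru"]
41. n1.lim = 14  [14]
42. n1.acc = -6  [-6]
43. n25.lab = -6  [terminal]
44. n26.lab = 1  [terminal]
45. n0.pre = 8  [b₁.lab * 2 + 6]
46. n0.ok = false  [B.lim > 14]

9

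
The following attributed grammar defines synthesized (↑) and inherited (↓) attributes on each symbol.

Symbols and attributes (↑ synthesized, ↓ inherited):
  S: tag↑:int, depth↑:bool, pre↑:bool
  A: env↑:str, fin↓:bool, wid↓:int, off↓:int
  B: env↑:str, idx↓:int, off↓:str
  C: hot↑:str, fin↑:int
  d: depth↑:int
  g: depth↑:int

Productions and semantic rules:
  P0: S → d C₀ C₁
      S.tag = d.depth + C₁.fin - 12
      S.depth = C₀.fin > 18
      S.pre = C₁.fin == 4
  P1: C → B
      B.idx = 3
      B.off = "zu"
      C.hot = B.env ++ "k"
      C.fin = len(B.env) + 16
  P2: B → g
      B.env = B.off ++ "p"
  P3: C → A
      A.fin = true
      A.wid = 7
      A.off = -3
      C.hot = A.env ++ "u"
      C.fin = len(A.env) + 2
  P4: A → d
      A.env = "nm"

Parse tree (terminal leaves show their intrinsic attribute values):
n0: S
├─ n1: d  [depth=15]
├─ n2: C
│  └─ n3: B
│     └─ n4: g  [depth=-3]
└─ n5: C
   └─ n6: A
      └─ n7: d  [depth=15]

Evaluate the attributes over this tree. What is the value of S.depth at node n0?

1. n1.depth = 15  [terminal]
2. n3.idx = 3  [3]
3. n3.off = "zu"  ["zu"]
4. n4.depth = -3  [terminal]
5. n3.env = "zup"  [B.off ++ "p"]
6. n2.hot = "zupk"  [B.env ++ "k"]
7. n2.fin = 19  [len(B.env) + 16]
8. n6.fin = true  [true]
9. n6.wid = 7  [7]
10. n6.off = -3  [-3]
11. n7.depth = 15  [terminal]
12. n6.env = "nm"  ["nm"]
13. n5.hot = "nmu"  [A.env ++ "u"]
14. n5.fin = 4  [len(A.env) + 2]
15. n0.tag = 7  [d.depth + C₁.fin - 12]
16. n0.depth = true  [C₀.fin > 18]
17. n0.pre = true  [C₁.fin == 4]

true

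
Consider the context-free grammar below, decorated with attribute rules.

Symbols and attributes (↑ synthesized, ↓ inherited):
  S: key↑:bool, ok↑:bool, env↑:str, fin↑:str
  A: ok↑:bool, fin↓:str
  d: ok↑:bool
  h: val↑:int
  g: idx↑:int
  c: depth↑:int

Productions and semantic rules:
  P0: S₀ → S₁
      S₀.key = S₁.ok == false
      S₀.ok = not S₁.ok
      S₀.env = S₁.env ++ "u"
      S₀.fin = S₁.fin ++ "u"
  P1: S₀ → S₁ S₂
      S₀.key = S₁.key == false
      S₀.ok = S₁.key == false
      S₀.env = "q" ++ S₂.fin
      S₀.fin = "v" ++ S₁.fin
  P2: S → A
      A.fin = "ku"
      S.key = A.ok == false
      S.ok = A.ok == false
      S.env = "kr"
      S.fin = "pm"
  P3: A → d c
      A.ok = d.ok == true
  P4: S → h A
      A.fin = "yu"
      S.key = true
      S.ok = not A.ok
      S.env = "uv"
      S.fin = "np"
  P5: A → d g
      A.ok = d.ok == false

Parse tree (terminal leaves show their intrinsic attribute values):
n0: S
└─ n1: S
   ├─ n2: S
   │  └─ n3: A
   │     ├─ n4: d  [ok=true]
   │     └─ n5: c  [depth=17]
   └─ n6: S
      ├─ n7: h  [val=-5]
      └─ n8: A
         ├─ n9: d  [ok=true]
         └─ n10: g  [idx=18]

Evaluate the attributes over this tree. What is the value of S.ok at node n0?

1. n3.fin = "ku"  ["ku"]
2. n4.ok = true  [terminal]
3. n5.depth = 17  [terminal]
4. n3.ok = true  [d.ok == true]
5. n2.key = false  [A.ok == false]
6. n2.ok = false  [A.ok == false]
7. n2.env = "kr"  ["kr"]
8. n2.fin = "pm"  ["pm"]
9. n7.val = -5  [terminal]
10. n8.fin = "yu"  ["yu"]
11. n9.ok = true  [terminal]
12. n10.idx = 18  [terminal]
13. n8.ok = false  [d.ok == false]
14. n6.key = true  [true]
15. n6.ok = true  [not A.ok]
16. n6.env = "uv"  ["uv"]
17. n6.fin = "np"  ["np"]
18. n1.key = true  [S₁.key == false]
19. n1.ok = true  [S₁.key == false]
20. n1.env = "qnp"  ["q" ++ S₂.fin]
21. n1.fin = "vpm"  ["v" ++ S₁.fin]
22. n0.key = false  [S₁.ok == false]
23. n0.ok = false  [not S₁.ok]
24. n0.env = "qnpu"  [S₁.env ++ "u"]
25. n0.fin = "vpmu"  [S₁.fin ++ "u"]

false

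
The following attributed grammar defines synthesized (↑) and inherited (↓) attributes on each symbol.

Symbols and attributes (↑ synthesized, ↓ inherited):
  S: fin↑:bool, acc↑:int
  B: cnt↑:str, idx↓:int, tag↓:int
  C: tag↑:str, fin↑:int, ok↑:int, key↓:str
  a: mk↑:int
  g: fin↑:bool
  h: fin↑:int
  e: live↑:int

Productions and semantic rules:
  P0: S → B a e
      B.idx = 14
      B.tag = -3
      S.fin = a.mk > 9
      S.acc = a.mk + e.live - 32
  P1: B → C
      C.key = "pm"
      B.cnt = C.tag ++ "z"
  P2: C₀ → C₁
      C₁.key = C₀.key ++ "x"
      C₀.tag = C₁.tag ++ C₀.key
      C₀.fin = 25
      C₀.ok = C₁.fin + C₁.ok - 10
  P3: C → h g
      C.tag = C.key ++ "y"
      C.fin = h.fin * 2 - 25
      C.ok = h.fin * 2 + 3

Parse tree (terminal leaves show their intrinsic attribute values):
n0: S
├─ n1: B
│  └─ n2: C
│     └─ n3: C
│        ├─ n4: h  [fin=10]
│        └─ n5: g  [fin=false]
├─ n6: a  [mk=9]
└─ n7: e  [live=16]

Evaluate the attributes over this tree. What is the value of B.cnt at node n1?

1. n1.idx = 14  [14]
2. n1.tag = -3  [-3]
3. n2.key = "pm"  ["pm"]
4. n3.key = "pmx"  [C₀.key ++ "x"]
5. n4.fin = 10  [terminal]
6. n5.fin = false  [terminal]
7. n3.tag = "pmxy"  [C.key ++ "y"]
8. n3.fin = -5  [h.fin * 2 - 25]
9. n3.ok = 23  [h.fin * 2 + 3]
10. n2.tag = "pmxypm"  [C₁.tag ++ C₀.key]
11. n2.fin = 25  [25]
12. n2.ok = 8  [C₁.fin + C₁.ok - 10]
13. n1.cnt = "pmxypmz"  [C.tag ++ "z"]
14. n6.mk = 9  [terminal]
15. n7.live = 16  [terminal]
16. n0.fin = false  [a.mk > 9]
17. n0.acc = -7  [a.mk + e.live - 32]

"pmxypmz"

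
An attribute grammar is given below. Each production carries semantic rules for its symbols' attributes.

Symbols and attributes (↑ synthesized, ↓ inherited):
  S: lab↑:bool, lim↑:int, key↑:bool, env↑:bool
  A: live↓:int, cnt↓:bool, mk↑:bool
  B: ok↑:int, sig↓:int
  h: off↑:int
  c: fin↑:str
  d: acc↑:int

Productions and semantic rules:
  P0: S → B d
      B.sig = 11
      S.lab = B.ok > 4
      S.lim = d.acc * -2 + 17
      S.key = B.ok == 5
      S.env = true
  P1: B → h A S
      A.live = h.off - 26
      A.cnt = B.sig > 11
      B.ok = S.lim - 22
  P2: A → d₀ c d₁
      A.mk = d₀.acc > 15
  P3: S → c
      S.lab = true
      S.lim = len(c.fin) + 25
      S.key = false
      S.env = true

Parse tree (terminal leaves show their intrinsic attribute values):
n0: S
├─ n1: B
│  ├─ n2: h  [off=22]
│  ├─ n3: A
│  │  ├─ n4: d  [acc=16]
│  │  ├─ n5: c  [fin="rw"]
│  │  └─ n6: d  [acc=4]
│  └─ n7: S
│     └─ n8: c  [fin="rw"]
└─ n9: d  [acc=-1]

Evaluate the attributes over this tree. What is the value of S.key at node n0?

1. n1.sig = 11  [11]
2. n2.off = 22  [terminal]
3. n3.live = -4  [h.off - 26]
4. n3.cnt = false  [B.sig > 11]
5. n4.acc = 16  [terminal]
6. n5.fin = "rw"  [terminal]
7. n6.acc = 4  [terminal]
8. n3.mk = true  [d₀.acc > 15]
9. n8.fin = "rw"  [terminal]
10. n7.lab = true  [true]
11. n7.lim = 27  [len(c.fin) + 25]
12. n7.key = false  [false]
13. n7.env = true  [true]
14. n1.ok = 5  [S.lim - 22]
15. n9.acc = -1  [terminal]
16. n0.lab = true  [B.ok > 4]
17. n0.lim = 19  [d.acc * -2 + 17]
18. n0.key = true  [B.ok == 5]
19. n0.env = true  [true]

true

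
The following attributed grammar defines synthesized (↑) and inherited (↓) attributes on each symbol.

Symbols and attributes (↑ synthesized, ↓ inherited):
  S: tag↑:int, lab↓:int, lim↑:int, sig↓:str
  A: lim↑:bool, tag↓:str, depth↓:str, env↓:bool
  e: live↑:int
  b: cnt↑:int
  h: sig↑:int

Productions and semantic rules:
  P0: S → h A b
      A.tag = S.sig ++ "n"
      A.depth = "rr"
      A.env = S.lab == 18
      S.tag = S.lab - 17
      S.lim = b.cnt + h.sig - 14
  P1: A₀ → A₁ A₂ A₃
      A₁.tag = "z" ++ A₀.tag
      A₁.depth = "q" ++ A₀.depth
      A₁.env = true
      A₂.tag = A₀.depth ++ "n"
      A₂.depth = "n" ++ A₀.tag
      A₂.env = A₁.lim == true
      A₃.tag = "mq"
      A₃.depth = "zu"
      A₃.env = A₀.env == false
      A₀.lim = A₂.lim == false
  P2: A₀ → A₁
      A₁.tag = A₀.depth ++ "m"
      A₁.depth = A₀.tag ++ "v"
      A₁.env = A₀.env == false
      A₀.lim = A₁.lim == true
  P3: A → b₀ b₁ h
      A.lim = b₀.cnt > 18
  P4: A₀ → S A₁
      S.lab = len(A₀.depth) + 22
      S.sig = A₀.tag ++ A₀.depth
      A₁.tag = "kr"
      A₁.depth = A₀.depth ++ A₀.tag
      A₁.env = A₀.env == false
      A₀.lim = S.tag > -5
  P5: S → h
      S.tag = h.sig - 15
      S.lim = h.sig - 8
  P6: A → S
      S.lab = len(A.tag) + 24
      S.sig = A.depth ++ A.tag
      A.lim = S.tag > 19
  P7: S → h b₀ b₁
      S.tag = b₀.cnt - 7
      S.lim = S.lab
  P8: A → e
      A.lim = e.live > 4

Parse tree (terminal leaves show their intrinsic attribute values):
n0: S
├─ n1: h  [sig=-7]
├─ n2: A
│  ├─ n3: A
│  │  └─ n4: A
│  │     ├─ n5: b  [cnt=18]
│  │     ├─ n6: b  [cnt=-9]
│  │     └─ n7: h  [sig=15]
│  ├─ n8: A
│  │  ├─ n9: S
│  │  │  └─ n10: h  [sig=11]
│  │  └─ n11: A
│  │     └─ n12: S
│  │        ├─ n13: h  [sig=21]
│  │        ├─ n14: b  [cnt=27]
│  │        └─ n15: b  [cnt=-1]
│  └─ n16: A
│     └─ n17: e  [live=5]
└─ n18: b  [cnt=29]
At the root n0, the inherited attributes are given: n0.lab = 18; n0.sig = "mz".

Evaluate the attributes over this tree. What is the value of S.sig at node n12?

"nmznrrnkr"

1. n0.lab = 18  [given at root]
2. n0.sig = "mz"  [given at root]
3. n1.sig = -7  [terminal]
4. n2.tag = "mzn"  [S.sig ++ "n"]
5. n2.depth = "rr"  ["rr"]
6. n2.env = true  [S.lab == 18]
7. n3.tag = "zmzn"  ["z" ++ A₀.tag]
8. n3.depth = "qrr"  ["q" ++ A₀.depth]
9. n3.env = true  [true]
10. n4.tag = "qrrm"  [A₀.depth ++ "m"]
11. n4.depth = "zmznv"  [A₀.tag ++ "v"]
12. n4.env = false  [A₀.env == false]
13. n5.cnt = 18  [terminal]
14. n6.cnt = -9  [terminal]
15. n7.sig = 15  [terminal]
16. n4.lim = false  [b₀.cnt > 18]
17. n3.lim = false  [A₁.lim == true]
18. n8.tag = "rrn"  [A₀.depth ++ "n"]
19. n8.depth = "nmzn"  ["n" ++ A₀.tag]
20. n8.env = false  [A₁.lim == true]
21. n9.lab = 26  [len(A₀.depth) + 22]
22. n9.sig = "rrnnmzn"  [A₀.tag ++ A₀.depth]
23. n10.sig = 11  [terminal]
24. n9.tag = -4  [h.sig - 15]
25. n9.lim = 3  [h.sig - 8]
26. n11.tag = "kr"  ["kr"]
27. n11.depth = "nmznrrn"  [A₀.depth ++ A₀.tag]
28. n11.env = true  [A₀.env == false]
29. n12.lab = 26  [len(A.tag) + 24]
30. n12.sig = "nmznrrnkr"  [A.depth ++ A.tag]
31. n13.sig = 21  [terminal]
32. n14.cnt = 27  [terminal]
33. n15.cnt = -1  [terminal]
34. n12.tag = 20  [b₀.cnt - 7]
35. n12.lim = 26  [S.lab]
36. n11.lim = true  [S.tag > 19]
37. n8.lim = true  [S.tag > -5]
38. n16.tag = "mq"  ["mq"]
39. n16.depth = "zu"  ["zu"]
40. n16.env = false  [A₀.env == false]
41. n17.live = 5  [terminal]
42. n16.lim = true  [e.live > 4]
43. n2.lim = false  [A₂.lim == false]
44. n18.cnt = 29  [terminal]
45. n0.tag = 1  [S.lab - 17]
46. n0.lim = 8  [b.cnt + h.sig - 14]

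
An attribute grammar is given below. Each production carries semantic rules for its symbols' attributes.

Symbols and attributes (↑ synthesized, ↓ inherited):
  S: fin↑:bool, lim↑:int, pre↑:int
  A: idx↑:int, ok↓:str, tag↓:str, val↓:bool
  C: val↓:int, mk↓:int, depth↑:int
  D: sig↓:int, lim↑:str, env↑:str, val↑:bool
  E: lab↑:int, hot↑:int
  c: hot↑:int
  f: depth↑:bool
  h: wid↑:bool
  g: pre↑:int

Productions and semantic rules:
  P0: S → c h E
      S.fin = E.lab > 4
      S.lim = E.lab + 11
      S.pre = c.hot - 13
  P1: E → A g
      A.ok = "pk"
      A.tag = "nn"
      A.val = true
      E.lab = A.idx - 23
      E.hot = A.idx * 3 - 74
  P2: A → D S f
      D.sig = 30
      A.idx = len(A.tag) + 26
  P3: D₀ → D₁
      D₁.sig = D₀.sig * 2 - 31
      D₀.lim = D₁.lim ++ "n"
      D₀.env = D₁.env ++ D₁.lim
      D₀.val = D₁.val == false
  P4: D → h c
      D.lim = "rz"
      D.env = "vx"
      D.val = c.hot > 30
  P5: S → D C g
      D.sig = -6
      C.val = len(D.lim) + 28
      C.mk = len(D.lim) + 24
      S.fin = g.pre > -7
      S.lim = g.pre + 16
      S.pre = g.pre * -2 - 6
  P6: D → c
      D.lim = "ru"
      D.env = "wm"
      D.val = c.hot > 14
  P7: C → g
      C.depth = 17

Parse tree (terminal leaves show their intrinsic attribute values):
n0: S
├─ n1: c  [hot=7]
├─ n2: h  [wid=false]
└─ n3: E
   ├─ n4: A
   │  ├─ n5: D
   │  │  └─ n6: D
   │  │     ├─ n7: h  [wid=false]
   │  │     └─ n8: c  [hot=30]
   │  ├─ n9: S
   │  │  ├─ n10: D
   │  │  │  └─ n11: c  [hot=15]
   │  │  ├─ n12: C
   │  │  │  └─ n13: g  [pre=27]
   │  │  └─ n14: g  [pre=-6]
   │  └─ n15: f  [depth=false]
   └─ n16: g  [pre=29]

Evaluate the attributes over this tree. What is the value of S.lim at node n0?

16

1. n1.hot = 7  [terminal]
2. n2.wid = false  [terminal]
3. n4.ok = "pk"  ["pk"]
4. n4.tag = "nn"  ["nn"]
5. n4.val = true  [true]
6. n5.sig = 30  [30]
7. n6.sig = 29  [D₀.sig * 2 - 31]
8. n7.wid = false  [terminal]
9. n8.hot = 30  [terminal]
10. n6.lim = "rz"  ["rz"]
11. n6.env = "vx"  ["vx"]
12. n6.val = false  [c.hot > 30]
13. n5.lim = "rzn"  [D₁.lim ++ "n"]
14. n5.env = "vxrz"  [D₁.env ++ D₁.lim]
15. n5.val = true  [D₁.val == false]
16. n10.sig = -6  [-6]
17. n11.hot = 15  [terminal]
18. n10.lim = "ru"  ["ru"]
19. n10.env = "wm"  ["wm"]
20. n10.val = true  [c.hot > 14]
21. n12.val = 30  [len(D.lim) + 28]
22. n12.mk = 26  [len(D.lim) + 24]
23. n13.pre = 27  [terminal]
24. n12.depth = 17  [17]
25. n14.pre = -6  [terminal]
26. n9.fin = true  [g.pre > -7]
27. n9.lim = 10  [g.pre + 16]
28. n9.pre = 6  [g.pre * -2 - 6]
29. n15.depth = false  [terminal]
30. n4.idx = 28  [len(A.tag) + 26]
31. n16.pre = 29  [terminal]
32. n3.lab = 5  [A.idx - 23]
33. n3.hot = 10  [A.idx * 3 - 74]
34. n0.fin = true  [E.lab > 4]
35. n0.lim = 16  [E.lab + 11]
36. n0.pre = -6  [c.hot - 13]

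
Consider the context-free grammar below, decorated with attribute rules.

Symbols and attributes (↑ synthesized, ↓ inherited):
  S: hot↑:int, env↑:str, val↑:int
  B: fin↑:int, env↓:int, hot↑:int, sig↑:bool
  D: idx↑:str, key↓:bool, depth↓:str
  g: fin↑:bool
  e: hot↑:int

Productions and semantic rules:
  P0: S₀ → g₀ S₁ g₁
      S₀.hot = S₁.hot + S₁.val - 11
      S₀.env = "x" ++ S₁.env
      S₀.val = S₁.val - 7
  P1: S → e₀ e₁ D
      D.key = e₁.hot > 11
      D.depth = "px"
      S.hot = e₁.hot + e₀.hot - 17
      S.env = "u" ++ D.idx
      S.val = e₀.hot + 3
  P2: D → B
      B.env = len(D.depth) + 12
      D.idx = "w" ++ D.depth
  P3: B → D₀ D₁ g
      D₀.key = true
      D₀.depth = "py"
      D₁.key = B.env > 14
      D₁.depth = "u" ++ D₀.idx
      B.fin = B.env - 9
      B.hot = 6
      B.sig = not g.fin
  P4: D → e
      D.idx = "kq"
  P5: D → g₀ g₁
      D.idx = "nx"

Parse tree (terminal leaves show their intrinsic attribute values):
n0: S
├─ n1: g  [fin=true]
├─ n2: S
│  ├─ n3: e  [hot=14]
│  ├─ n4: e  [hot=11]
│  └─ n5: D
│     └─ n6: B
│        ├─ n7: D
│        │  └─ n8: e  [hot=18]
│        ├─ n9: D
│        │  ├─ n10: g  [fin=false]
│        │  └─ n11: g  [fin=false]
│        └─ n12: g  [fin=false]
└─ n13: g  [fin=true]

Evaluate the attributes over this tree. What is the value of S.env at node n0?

"xuwpx"

1. n1.fin = true  [terminal]
2. n3.hot = 14  [terminal]
3. n4.hot = 11  [terminal]
4. n5.key = false  [e₁.hot > 11]
5. n5.depth = "px"  ["px"]
6. n6.env = 14  [len(D.depth) + 12]
7. n7.key = true  [true]
8. n7.depth = "py"  ["py"]
9. n8.hot = 18  [terminal]
10. n7.idx = "kq"  ["kq"]
11. n9.key = false  [B.env > 14]
12. n9.depth = "ukq"  ["u" ++ D₀.idx]
13. n10.fin = false  [terminal]
14. n11.fin = false  [terminal]
15. n9.idx = "nx"  ["nx"]
16. n12.fin = false  [terminal]
17. n6.fin = 5  [B.env - 9]
18. n6.hot = 6  [6]
19. n6.sig = true  [not g.fin]
20. n5.idx = "wpx"  ["w" ++ D.depth]
21. n2.hot = 8  [e₁.hot + e₀.hot - 17]
22. n2.env = "uwpx"  ["u" ++ D.idx]
23. n2.val = 17  [e₀.hot + 3]
24. n13.fin = true  [terminal]
25. n0.hot = 14  [S₁.hot + S₁.val - 11]
26. n0.env = "xuwpx"  ["x" ++ S₁.env]
27. n0.val = 10  [S₁.val - 7]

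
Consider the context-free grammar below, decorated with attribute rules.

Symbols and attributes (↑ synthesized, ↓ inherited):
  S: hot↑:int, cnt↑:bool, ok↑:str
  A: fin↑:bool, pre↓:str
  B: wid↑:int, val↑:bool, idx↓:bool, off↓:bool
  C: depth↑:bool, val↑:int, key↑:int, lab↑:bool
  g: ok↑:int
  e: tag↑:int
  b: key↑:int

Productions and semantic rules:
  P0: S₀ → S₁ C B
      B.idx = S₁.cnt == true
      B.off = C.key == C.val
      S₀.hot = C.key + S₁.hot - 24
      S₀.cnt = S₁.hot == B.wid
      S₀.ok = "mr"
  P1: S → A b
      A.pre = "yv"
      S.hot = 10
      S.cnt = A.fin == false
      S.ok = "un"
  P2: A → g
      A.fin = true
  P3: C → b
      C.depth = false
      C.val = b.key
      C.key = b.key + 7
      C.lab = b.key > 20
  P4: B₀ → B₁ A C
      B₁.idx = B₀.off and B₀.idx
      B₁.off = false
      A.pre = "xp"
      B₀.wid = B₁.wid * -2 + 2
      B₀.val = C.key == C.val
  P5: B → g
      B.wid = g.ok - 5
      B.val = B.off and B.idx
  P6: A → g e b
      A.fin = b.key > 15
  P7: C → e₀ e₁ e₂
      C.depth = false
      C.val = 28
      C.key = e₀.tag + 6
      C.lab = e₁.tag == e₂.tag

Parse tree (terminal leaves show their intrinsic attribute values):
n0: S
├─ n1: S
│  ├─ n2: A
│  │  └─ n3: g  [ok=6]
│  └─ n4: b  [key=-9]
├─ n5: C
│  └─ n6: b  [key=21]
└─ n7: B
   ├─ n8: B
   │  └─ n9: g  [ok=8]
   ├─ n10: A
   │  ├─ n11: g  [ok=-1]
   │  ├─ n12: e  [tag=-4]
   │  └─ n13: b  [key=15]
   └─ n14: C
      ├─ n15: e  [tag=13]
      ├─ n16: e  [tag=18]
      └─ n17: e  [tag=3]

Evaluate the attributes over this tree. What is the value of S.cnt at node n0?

1. n2.pre = "yv"  ["yv"]
2. n3.ok = 6  [terminal]
3. n2.fin = true  [true]
4. n4.key = -9  [terminal]
5. n1.hot = 10  [10]
6. n1.cnt = false  [A.fin == false]
7. n1.ok = "un"  ["un"]
8. n6.key = 21  [terminal]
9. n5.depth = false  [false]
10. n5.val = 21  [b.key]
11. n5.key = 28  [b.key + 7]
12. n5.lab = true  [b.key > 20]
13. n7.idx = false  [S₁.cnt == true]
14. n7.off = false  [C.key == C.val]
15. n8.idx = false  [B₀.off and B₀.idx]
16. n8.off = false  [false]
17. n9.ok = 8  [terminal]
18. n8.wid = 3  [g.ok - 5]
19. n8.val = false  [B.off and B.idx]
20. n10.pre = "xp"  ["xp"]
21. n11.ok = -1  [terminal]
22. n12.tag = -4  [terminal]
23. n13.key = 15  [terminal]
24. n10.fin = false  [b.key > 15]
25. n15.tag = 13  [terminal]
26. n16.tag = 18  [terminal]
27. n17.tag = 3  [terminal]
28. n14.depth = false  [false]
29. n14.val = 28  [28]
30. n14.key = 19  [e₀.tag + 6]
31. n14.lab = false  [e₁.tag == e₂.tag]
32. n7.wid = -4  [B₁.wid * -2 + 2]
33. n7.val = false  [C.key == C.val]
34. n0.hot = 14  [C.key + S₁.hot - 24]
35. n0.cnt = false  [S₁.hot == B.wid]
36. n0.ok = "mr"  ["mr"]

false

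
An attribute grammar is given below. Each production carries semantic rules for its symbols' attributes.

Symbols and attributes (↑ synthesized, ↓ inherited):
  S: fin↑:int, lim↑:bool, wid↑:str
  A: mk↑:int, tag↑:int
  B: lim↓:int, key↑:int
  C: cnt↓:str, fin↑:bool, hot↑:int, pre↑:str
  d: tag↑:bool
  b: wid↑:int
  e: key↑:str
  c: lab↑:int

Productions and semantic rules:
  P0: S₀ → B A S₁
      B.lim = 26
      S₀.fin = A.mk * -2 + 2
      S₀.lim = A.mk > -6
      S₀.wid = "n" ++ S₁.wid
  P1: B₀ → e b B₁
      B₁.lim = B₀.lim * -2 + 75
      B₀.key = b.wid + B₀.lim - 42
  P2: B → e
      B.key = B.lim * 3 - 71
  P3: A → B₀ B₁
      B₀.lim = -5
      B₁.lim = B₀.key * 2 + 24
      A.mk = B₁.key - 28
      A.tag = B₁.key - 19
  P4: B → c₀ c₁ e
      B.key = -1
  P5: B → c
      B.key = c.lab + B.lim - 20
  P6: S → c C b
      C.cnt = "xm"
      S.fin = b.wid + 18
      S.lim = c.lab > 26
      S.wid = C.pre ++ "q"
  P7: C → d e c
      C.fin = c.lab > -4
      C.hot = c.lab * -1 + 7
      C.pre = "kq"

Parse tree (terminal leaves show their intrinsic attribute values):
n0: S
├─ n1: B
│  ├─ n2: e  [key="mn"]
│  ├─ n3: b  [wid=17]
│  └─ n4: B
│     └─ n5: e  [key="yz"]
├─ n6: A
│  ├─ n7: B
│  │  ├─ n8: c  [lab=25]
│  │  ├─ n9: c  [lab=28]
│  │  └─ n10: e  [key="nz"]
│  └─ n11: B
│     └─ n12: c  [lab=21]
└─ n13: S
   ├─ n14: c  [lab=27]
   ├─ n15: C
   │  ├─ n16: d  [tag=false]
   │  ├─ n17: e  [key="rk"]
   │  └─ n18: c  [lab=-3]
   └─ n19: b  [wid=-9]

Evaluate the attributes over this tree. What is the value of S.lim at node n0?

true

1. n1.lim = 26  [26]
2. n2.key = "mn"  [terminal]
3. n3.wid = 17  [terminal]
4. n4.lim = 23  [B₀.lim * -2 + 75]
5. n5.key = "yz"  [terminal]
6. n4.key = -2  [B.lim * 3 - 71]
7. n1.key = 1  [b.wid + B₀.lim - 42]
8. n7.lim = -5  [-5]
9. n8.lab = 25  [terminal]
10. n9.lab = 28  [terminal]
11. n10.key = "nz"  [terminal]
12. n7.key = -1  [-1]
13. n11.lim = 22  [B₀.key * 2 + 24]
14. n12.lab = 21  [terminal]
15. n11.key = 23  [c.lab + B.lim - 20]
16. n6.mk = -5  [B₁.key - 28]
17. n6.tag = 4  [B₁.key - 19]
18. n14.lab = 27  [terminal]
19. n15.cnt = "xm"  ["xm"]
20. n16.tag = false  [terminal]
21. n17.key = "rk"  [terminal]
22. n18.lab = -3  [terminal]
23. n15.fin = true  [c.lab > -4]
24. n15.hot = 10  [c.lab * -1 + 7]
25. n15.pre = "kq"  ["kq"]
26. n19.wid = -9  [terminal]
27. n13.fin = 9  [b.wid + 18]
28. n13.lim = true  [c.lab > 26]
29. n13.wid = "kqq"  [C.pre ++ "q"]
30. n0.fin = 12  [A.mk * -2 + 2]
31. n0.lim = true  [A.mk > -6]
32. n0.wid = "nkqq"  ["n" ++ S₁.wid]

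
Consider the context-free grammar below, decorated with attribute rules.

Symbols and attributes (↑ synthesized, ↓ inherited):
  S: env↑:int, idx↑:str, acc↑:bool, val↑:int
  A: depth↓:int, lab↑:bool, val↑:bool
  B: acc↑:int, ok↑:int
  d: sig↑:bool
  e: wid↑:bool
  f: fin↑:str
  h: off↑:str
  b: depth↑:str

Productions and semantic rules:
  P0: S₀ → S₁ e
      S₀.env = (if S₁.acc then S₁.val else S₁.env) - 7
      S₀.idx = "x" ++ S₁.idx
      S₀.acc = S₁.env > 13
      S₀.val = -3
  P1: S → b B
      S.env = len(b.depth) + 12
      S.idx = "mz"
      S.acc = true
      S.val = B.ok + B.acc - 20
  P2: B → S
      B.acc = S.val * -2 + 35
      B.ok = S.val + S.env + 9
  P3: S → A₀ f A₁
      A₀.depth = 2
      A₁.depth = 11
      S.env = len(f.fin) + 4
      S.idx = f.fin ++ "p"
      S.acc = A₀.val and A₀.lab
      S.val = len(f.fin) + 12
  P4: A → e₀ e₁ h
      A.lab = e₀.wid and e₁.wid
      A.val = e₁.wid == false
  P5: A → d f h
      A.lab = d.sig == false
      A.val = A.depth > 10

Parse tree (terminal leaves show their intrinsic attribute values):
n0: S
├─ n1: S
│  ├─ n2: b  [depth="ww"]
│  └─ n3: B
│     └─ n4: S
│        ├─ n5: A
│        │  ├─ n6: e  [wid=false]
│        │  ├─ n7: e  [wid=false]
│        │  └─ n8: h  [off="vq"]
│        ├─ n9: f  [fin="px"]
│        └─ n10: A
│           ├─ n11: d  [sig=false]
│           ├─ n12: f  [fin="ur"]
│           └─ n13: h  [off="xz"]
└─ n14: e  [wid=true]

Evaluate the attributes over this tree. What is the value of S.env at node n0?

1. n2.depth = "ww"  [terminal]
2. n5.depth = 2  [2]
3. n6.wid = false  [terminal]
4. n7.wid = false  [terminal]
5. n8.off = "vq"  [terminal]
6. n5.lab = false  [e₀.wid and e₁.wid]
7. n5.val = true  [e₁.wid == false]
8. n9.fin = "px"  [terminal]
9. n10.depth = 11  [11]
10. n11.sig = false  [terminal]
11. n12.fin = "ur"  [terminal]
12. n13.off = "xz"  [terminal]
13. n10.lab = true  [d.sig == false]
14. n10.val = true  [A.depth > 10]
15. n4.env = 6  [len(f.fin) + 4]
16. n4.idx = "pxp"  [f.fin ++ "p"]
17. n4.acc = false  [A₀.val and A₀.lab]
18. n4.val = 14  [len(f.fin) + 12]
19. n3.acc = 7  [S.val * -2 + 35]
20. n3.ok = 29  [S.val + S.env + 9]
21. n1.env = 14  [len(b.depth) + 12]
22. n1.idx = "mz"  ["mz"]
23. n1.acc = true  [true]
24. n1.val = 16  [B.ok + B.acc - 20]
25. n14.wid = true  [terminal]
26. n0.env = 9  [(if S₁.acc then S₁.val else S₁.env) - 7]
27. n0.idx = "xmz"  ["x" ++ S₁.idx]
28. n0.acc = true  [S₁.env > 13]
29. n0.val = -3  [-3]

9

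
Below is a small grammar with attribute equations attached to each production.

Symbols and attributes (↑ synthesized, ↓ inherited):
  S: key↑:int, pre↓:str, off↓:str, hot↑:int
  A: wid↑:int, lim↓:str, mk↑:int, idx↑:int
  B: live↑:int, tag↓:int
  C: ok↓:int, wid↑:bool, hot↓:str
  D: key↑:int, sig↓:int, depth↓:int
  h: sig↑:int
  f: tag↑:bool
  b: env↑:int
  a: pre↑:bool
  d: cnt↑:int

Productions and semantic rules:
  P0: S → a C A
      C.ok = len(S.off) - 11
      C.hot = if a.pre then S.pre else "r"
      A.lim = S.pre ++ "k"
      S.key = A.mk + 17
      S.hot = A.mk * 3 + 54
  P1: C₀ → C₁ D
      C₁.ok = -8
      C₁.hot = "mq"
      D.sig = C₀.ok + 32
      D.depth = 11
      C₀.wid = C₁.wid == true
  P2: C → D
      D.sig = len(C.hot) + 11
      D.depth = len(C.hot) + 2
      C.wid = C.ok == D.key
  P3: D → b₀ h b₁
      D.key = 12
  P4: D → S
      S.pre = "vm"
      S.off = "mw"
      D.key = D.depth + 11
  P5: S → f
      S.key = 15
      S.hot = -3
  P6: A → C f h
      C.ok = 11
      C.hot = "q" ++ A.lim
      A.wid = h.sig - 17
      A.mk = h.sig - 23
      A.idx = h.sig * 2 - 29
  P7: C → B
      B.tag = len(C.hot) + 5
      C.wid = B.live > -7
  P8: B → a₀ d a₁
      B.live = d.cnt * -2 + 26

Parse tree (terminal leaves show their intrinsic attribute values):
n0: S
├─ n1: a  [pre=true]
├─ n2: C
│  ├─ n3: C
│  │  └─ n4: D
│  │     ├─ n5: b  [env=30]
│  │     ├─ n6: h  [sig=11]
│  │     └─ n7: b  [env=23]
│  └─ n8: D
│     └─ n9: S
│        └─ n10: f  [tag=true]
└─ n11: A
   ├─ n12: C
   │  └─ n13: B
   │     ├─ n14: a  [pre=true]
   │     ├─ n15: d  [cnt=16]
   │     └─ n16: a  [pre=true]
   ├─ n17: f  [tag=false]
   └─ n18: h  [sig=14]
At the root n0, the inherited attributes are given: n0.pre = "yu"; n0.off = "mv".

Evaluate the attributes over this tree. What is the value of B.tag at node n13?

9

1. n0.pre = "yu"  [given at root]
2. n0.off = "mv"  [given at root]
3. n1.pre = true  [terminal]
4. n2.ok = -9  [len(S.off) - 11]
5. n2.hot = "yu"  [if a.pre then S.pre else "r"]
6. n3.ok = -8  [-8]
7. n3.hot = "mq"  ["mq"]
8. n4.sig = 13  [len(C.hot) + 11]
9. n4.depth = 4  [len(C.hot) + 2]
10. n5.env = 30  [terminal]
11. n6.sig = 11  [terminal]
12. n7.env = 23  [terminal]
13. n4.key = 12  [12]
14. n3.wid = false  [C.ok == D.key]
15. n8.sig = 23  [C₀.ok + 32]
16. n8.depth = 11  [11]
17. n9.pre = "vm"  ["vm"]
18. n9.off = "mw"  ["mw"]
19. n10.tag = true  [terminal]
20. n9.key = 15  [15]
21. n9.hot = -3  [-3]
22. n8.key = 22  [D.depth + 11]
23. n2.wid = false  [C₁.wid == true]
24. n11.lim = "yuk"  [S.pre ++ "k"]
25. n12.ok = 11  [11]
26. n12.hot = "qyuk"  ["q" ++ A.lim]
27. n13.tag = 9  [len(C.hot) + 5]
28. n14.pre = true  [terminal]
29. n15.cnt = 16  [terminal]
30. n16.pre = true  [terminal]
31. n13.live = -6  [d.cnt * -2 + 26]
32. n12.wid = true  [B.live > -7]
33. n17.tag = false  [terminal]
34. n18.sig = 14  [terminal]
35. n11.wid = -3  [h.sig - 17]
36. n11.mk = -9  [h.sig - 23]
37. n11.idx = -1  [h.sig * 2 - 29]
38. n0.key = 8  [A.mk + 17]
39. n0.hot = 27  [A.mk * 3 + 54]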